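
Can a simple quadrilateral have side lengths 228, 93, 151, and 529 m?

No

For a quadrilateral, each side must be shorter than the sum of the others.
Here the longest side is 529, but the remaining 3 sides sum to only 472.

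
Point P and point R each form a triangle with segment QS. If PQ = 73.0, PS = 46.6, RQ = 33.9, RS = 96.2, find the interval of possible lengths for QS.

From triangle PQS: |73.0 − 46.6| < QS < 73.0 + 46.6, i.e. 26.4 < QS < 119.6.
From triangle RQS: 62.3 < QS < 130.1.
Both must hold, so QS lies in the intersection.

62.3 < QS < 119.6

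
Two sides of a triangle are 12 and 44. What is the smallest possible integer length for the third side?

33

The third side must be strictly greater than |12 − 44| = 32.
The smallest integer above 32 is 33.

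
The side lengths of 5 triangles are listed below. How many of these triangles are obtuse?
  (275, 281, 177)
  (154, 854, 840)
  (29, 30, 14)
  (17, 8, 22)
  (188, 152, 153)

(275,281,177): 177²+275² = 106954 > 78961 = 281² → acute
(154,854,840): 154²+840² = 729316 = 854² → right
(29,30,14): 14²+29² = 1037 > 900 = 30² → acute
(17,8,22): 8²+17² = 353 < 484 = 22² → obtuse
(188,152,153): 152²+153² = 46513 > 35344 = 188² → acute
1 of the 5 is obtuse.

1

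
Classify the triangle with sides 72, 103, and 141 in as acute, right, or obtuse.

Compare the square of the longest side to the sum of squares of the other two: 72² + 103² = 15793 < 19881 = 141².

obtuse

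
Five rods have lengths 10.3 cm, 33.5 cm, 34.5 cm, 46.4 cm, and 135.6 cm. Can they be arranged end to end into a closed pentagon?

No

For a pentagon, each side must be shorter than the sum of the others.
Here the longest side is 135.6, but the remaining 4 sides sum to only 124.7.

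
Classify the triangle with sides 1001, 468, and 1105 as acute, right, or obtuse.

Compare the square of the longest side to the sum of squares of the other two: 468² + 1001² = 1221025 = 1105².

right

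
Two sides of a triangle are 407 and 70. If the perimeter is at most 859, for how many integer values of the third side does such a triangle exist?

45

Triangle inequality: 337 < x < 477. Perimeter ≤ 859 gives x ≤ 859 − 407 − 70 = 382.
So 337 < x ≤ 382; integers 338 through 382: 45 values.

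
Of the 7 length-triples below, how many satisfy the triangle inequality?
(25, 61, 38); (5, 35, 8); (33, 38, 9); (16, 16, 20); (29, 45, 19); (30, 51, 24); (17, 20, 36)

6

(25,38,61): 25+38 > 61 → valid
(5,8,35): 5+8 ≤ 35 → not valid
(9,33,38): 9+33 > 38 → valid
(16,16,20): 16+16 > 20 → valid
(19,29,45): 19+29 > 45 → valid
(24,30,51): 24+30 > 51 → valid
(17,20,36): 17+20 > 36 → valid
6 of the 7 triples form a triangle.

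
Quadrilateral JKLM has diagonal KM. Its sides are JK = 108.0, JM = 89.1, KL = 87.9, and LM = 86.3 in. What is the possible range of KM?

From triangle JKM: |108.0 − 89.1| < KM < 108.0 + 89.1, i.e. 18.9 < KM < 197.1.
From triangle LKM: 1.6 < KM < 174.2.
Both must hold, so KM lies in the intersection.

18.9 < KM < 174.2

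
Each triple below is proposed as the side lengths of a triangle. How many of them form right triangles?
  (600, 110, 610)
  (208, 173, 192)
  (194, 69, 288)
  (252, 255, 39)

2

(600,110,610): 110²+600² = 372100 = 610² → right
(208,173,192): 173²+192² = 66793 > 43264 = 208² → acute
(194,69,288): 69+194 ≤ 288, not a triangle
(252,255,39): 39²+252² = 65025 = 255² → right
2 of the 4 are right.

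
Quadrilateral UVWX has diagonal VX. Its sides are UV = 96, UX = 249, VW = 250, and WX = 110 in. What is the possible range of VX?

153 < VX < 345

From triangle UVX: |96 − 249| < VX < 96 + 249, i.e. 153 < VX < 345.
From triangle WVX: 140 < VX < 360.
Both must hold, so VX lies in the intersection.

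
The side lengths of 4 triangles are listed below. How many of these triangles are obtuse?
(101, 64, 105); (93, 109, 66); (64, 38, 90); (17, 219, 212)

2

(101,64,105): 64²+101² = 14297 > 11025 = 105² → acute
(93,109,66): 66²+93² = 13005 > 11881 = 109² → acute
(64,38,90): 38²+64² = 5540 < 8100 = 90² → obtuse
(17,219,212): 17²+212² = 45233 < 47961 = 219² → obtuse
2 of the 4 are obtuse.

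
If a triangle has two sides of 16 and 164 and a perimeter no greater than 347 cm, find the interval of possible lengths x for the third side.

Triangle inequality alone gives 148 < x < 180.
The perimeter condition gives x ≤ 347 − 16 − 164 = 167.
Intersecting the two: 148 < x ≤ 167.

148 < x ≤ 167 cm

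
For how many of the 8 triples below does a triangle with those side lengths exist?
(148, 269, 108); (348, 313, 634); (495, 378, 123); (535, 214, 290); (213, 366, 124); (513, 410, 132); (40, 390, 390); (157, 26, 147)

(108,148,269): 108+148 ≤ 269 → not valid
(313,348,634): 313+348 > 634 → valid
(123,378,495): 123+378 > 495 → valid
(214,290,535): 214+290 ≤ 535 → not valid
(124,213,366): 124+213 ≤ 366 → not valid
(132,410,513): 132+410 > 513 → valid
(40,390,390): 40+390 > 390 → valid
(26,147,157): 26+147 > 157 → valid
5 of the 8 triples form a triangle.

5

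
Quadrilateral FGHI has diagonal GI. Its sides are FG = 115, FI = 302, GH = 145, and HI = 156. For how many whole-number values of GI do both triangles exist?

113

From triangle FGI: 187 < GI < 417.
From triangle HGI: 11 < GI < 301.
Intersection: 187 < GI < 301, so integers 188 through 300: 113 values.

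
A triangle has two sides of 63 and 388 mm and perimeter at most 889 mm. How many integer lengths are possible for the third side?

113

Triangle inequality: 325 < x < 451. Perimeter ≤ 889 gives x ≤ 889 − 63 − 388 = 438.
So 325 < x ≤ 438; integers 326 through 438: 113 values.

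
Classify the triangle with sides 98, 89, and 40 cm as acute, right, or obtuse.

obtuse

Compare the square of the longest side to the sum of squares of the other two: 40² + 89² = 9521 < 9604 = 98².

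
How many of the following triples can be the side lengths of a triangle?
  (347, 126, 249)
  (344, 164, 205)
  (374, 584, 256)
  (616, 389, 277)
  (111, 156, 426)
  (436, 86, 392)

(126,249,347): 126+249 > 347 → valid
(164,205,344): 164+205 > 344 → valid
(256,374,584): 256+374 > 584 → valid
(277,389,616): 277+389 > 616 → valid
(111,156,426): 111+156 ≤ 426 → not valid
(86,392,436): 86+392 > 436 → valid
5 of the 6 triples form a triangle.

5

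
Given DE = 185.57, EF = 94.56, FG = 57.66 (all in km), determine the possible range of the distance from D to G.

33.35 ≤ DG ≤ 337.79 km

The maximum is all hops collinear in one direction: 185.57 + 94.56 + 57.66 = 337.79.
The longest hop is 185.57; the others sum to 152.22. Folding the others back against it leaves at least 185.57 − 152.22 = 33.35.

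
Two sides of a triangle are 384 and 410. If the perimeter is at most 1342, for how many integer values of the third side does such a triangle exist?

Triangle inequality: 26 < x < 794. Perimeter ≤ 1342 gives x ≤ 1342 − 384 − 410 = 548.
So 26 < x ≤ 548; integers 27 through 548: 522 values.

522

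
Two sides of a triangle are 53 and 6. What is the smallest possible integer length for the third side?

The third side must be strictly greater than |53 − 6| = 47.
The smallest integer above 47 is 48.

48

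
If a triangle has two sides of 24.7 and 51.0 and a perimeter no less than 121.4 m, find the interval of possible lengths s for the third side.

45.7 ≤ s < 75.7 m

Triangle inequality alone gives 26.3 < s < 75.7.
The perimeter condition gives s ≥ 121.4 − 24.7 − 51.0 = 45.7.
Intersecting the two: 45.7 ≤ s < 75.7.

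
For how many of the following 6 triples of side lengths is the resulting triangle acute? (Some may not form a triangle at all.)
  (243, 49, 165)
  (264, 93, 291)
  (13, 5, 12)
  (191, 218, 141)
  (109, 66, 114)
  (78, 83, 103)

(243,49,165): 49+165 ≤ 243, not a triangle
(264,93,291): 93²+264² = 78345 < 84681 = 291² → obtuse
(13,5,12): 5²+12² = 169 = 13² → right
(191,218,141): 141²+191² = 56362 > 47524 = 218² → acute
(109,66,114): 66²+109² = 16237 > 12996 = 114² → acute
(78,83,103): 78²+83² = 12973 > 10609 = 103² → acute
3 of the 6 are acute.

3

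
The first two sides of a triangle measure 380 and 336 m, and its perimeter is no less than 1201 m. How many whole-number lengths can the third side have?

Triangle inequality: 44 < x < 716. Perimeter ≥ 1201 gives x ≥ 1201 − 380 − 336 = 485.
So 485 ≤ x < 716; integers 485 through 715: 231 values.

231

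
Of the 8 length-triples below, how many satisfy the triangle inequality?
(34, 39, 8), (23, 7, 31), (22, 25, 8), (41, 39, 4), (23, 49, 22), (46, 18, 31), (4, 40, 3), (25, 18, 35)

5

(8,34,39): 8+34 > 39 → valid
(7,23,31): 7+23 ≤ 31 → not valid
(8,22,25): 8+22 > 25 → valid
(4,39,41): 4+39 > 41 → valid
(22,23,49): 22+23 ≤ 49 → not valid
(18,31,46): 18+31 > 46 → valid
(3,4,40): 3+4 ≤ 40 → not valid
(18,25,35): 18+25 > 35 → valid
5 of the 8 triples form a triangle.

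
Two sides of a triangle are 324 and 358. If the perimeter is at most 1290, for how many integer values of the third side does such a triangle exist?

574

Triangle inequality: 34 < x < 682. Perimeter ≤ 1290 gives x ≤ 1290 − 324 − 358 = 608.
So 34 < x ≤ 608; integers 35 through 608: 574 values.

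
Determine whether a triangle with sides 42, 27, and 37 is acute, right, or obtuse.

Compare the square of the longest side to the sum of squares of the other two: 27² + 37² = 2098 > 1764 = 42².

acute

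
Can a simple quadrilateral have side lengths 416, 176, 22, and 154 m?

No

For a quadrilateral, each side must be shorter than the sum of the others.
Here the longest side is 416, but the remaining 3 sides sum to only 352.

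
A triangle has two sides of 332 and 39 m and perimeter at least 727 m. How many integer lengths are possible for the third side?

Triangle inequality: 293 < x < 371. Perimeter ≥ 727 gives x ≥ 727 − 332 − 39 = 356.
So 356 ≤ x < 371; integers 356 through 370: 15 values.

15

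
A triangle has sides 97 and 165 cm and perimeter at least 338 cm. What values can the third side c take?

Triangle inequality alone gives 68 < c < 262.
The perimeter condition gives c ≥ 338 − 97 − 165 = 76.
Intersecting the two: 76 ≤ c < 262.

76 ≤ c < 262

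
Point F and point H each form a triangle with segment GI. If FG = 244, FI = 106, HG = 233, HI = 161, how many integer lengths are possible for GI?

From triangle FGI: 138 < GI < 350.
From triangle HGI: 72 < GI < 394.
Intersection: 138 < GI < 350, so integers 139 through 349: 211 values.

211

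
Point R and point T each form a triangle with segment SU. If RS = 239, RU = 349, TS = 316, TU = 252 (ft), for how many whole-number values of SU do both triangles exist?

457

From triangle RSU: 110 < SU < 588.
From triangle TSU: 64 < SU < 568.
Intersection: 110 < SU < 568, so integers 111 through 567: 457 values.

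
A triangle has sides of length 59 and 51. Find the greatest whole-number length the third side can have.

The third side must be strictly less than 59 + 51 = 110.
The largest integer below 110 is 109.

109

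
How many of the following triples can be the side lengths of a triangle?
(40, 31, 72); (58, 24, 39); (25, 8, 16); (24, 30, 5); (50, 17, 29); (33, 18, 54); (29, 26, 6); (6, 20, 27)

(31,40,72): 31+40 ≤ 72 → not valid
(24,39,58): 24+39 > 58 → valid
(8,16,25): 8+16 ≤ 25 → not valid
(5,24,30): 5+24 ≤ 30 → not valid
(17,29,50): 17+29 ≤ 50 → not valid
(18,33,54): 18+33 ≤ 54 → not valid
(6,26,29): 6+26 > 29 → valid
(6,20,27): 6+20 ≤ 27 → not valid
2 of the 8 triples form a triangle.

2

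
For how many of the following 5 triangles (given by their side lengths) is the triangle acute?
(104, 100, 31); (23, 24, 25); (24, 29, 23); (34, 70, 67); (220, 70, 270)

(104,100,31): 31²+100² = 10961 > 10816 = 104² → acute
(23,24,25): 23²+24² = 1105 > 625 = 25² → acute
(24,29,23): 23²+24² = 1105 > 841 = 29² → acute
(34,70,67): 34²+67² = 5645 > 4900 = 70² → acute
(220,70,270): 70²+220² = 53300 < 72900 = 270² → obtuse
4 of the 5 are acute.

4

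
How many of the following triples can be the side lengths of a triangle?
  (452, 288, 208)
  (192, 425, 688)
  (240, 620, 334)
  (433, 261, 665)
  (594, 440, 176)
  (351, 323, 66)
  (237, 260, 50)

5

(208,288,452): 208+288 > 452 → valid
(192,425,688): 192+425 ≤ 688 → not valid
(240,334,620): 240+334 ≤ 620 → not valid
(261,433,665): 261+433 > 665 → valid
(176,440,594): 176+440 > 594 → valid
(66,323,351): 66+323 > 351 → valid
(50,237,260): 50+237 > 260 → valid
5 of the 7 triples form a triangle.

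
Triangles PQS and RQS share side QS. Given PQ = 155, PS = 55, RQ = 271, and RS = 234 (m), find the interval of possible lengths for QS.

100 < QS < 210

From triangle PQS: |155 − 55| < QS < 155 + 55, i.e. 100 < QS < 210.
From triangle RQS: 37 < QS < 505.
Both must hold, so QS lies in the intersection.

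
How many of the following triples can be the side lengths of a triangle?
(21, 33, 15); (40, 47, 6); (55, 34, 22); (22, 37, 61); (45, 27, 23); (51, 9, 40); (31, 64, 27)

(15,21,33): 15+21 > 33 → valid
(6,40,47): 6+40 ≤ 47 → not valid
(22,34,55): 22+34 > 55 → valid
(22,37,61): 22+37 ≤ 61 → not valid
(23,27,45): 23+27 > 45 → valid
(9,40,51): 9+40 ≤ 51 → not valid
(27,31,64): 27+31 ≤ 64 → not valid
3 of the 7 triples form a triangle.

3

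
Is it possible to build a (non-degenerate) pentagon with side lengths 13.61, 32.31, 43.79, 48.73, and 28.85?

Yes

A pentagon exists iff every side is shorter than the sum of the others — equivalently, the longest side is less than the sum of the rest.
Longest side 48.73 < 118.56 (sum of the remaining 4), so yes.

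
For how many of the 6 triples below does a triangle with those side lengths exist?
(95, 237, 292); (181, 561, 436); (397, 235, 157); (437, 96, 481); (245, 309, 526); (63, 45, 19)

5

(95,237,292): 95+237 > 292 → valid
(181,436,561): 181+436 > 561 → valid
(157,235,397): 157+235 ≤ 397 → not valid
(96,437,481): 96+437 > 481 → valid
(245,309,526): 245+309 > 526 → valid
(19,45,63): 19+45 > 63 → valid
5 of the 6 triples form a triangle.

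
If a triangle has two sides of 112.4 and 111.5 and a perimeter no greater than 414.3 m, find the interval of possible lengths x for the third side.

Triangle inequality alone gives 0.9 < x < 223.9.
The perimeter condition gives x ≤ 414.3 − 112.4 − 111.5 = 190.4.
Intersecting the two: 0.9 < x ≤ 190.4.

0.9 < x ≤ 190.4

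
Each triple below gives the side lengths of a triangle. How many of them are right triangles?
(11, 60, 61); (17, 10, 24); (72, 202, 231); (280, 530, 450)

2

(11,60,61): 11²+60² = 3721 = 61² → right
(17,10,24): 10²+17² = 389 < 576 = 24² → obtuse
(72,202,231): 72²+202² = 45988 < 53361 = 231² → obtuse
(280,530,450): 280²+450² = 280900 = 530² → right
2 of the 4 are right.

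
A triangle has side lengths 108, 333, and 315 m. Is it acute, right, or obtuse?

right

Compare the square of the longest side to the sum of squares of the other two: 108² + 315² = 110889 = 333².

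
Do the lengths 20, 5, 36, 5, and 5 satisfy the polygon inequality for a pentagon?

No

For a pentagon, each side must be shorter than the sum of the others.
Here the longest side is 36, but the remaining 4 sides sum to only 35.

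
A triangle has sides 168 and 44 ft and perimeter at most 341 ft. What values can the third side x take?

124 < x ≤ 129 ft

Triangle inequality alone gives 124 < x < 212.
The perimeter condition gives x ≤ 341 − 168 − 44 = 129.
Intersecting the two: 124 < x ≤ 129.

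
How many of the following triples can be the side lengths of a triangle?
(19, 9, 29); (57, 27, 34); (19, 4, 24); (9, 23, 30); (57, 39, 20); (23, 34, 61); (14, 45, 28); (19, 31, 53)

(9,19,29): 9+19 ≤ 29 → not valid
(27,34,57): 27+34 > 57 → valid
(4,19,24): 4+19 ≤ 24 → not valid
(9,23,30): 9+23 > 30 → valid
(20,39,57): 20+39 > 57 → valid
(23,34,61): 23+34 ≤ 61 → not valid
(14,28,45): 14+28 ≤ 45 → not valid
(19,31,53): 19+31 ≤ 53 → not valid
3 of the 8 triples form a triangle.

3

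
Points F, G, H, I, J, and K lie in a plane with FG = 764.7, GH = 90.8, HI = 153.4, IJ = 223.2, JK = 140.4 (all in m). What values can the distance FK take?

The maximum is all hops collinear in one direction: 764.7 + 90.8 + 153.4 + 223.2 + 140.4 = 1372.5.
The longest hop is 764.7; the others sum to 607.8. Folding the others back against it leaves at least 764.7 − 607.8 = 156.9.

156.9 ≤ FK ≤ 1372.5 m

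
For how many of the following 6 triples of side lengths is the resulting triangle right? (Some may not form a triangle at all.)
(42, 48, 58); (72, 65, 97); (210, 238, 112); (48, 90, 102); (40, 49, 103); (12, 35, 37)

4

(42,48,58): 42²+48² = 4068 > 3364 = 58² → acute
(72,65,97): 65²+72² = 9409 = 97² → right
(210,238,112): 112²+210² = 56644 = 238² → right
(48,90,102): 48²+90² = 10404 = 102² → right
(40,49,103): 40+49 ≤ 103, not a triangle
(12,35,37): 12²+35² = 1369 = 37² → right
4 of the 6 are right.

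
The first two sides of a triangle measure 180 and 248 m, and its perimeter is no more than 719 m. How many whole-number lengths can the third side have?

Triangle inequality: 68 < x < 428. Perimeter ≤ 719 gives x ≤ 719 − 180 − 248 = 291.
So 68 < x ≤ 291; integers 69 through 291: 223 values.

223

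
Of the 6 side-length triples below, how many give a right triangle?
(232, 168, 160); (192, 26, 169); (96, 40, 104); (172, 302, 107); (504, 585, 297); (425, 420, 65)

4

(232,168,160): 160²+168² = 53824 = 232² → right
(192,26,169): 26²+169² = 29237 < 36864 = 192² → obtuse
(96,40,104): 40²+96² = 10816 = 104² → right
(172,302,107): 107+172 ≤ 302, not a triangle
(504,585,297): 297²+504² = 342225 = 585² → right
(425,420,65): 65²+420² = 180625 = 425² → right
4 of the 6 are right.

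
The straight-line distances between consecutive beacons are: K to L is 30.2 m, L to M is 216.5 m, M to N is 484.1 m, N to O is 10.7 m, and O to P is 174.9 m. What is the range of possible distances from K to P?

51.8 ≤ KP ≤ 916.4 m

The maximum is all hops collinear in one direction: 30.2 + 216.5 + 484.1 + 10.7 + 174.9 = 916.4.
The longest hop is 484.1; the others sum to 432.3. Folding the others back against it leaves at least 484.1 − 432.3 = 51.8.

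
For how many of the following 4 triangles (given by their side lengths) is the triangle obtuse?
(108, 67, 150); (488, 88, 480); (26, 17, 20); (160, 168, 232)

1

(108,67,150): 67²+108² = 16153 < 22500 = 150² → obtuse
(488,88,480): 88²+480² = 238144 = 488² → right
(26,17,20): 17²+20² = 689 > 676 = 26² → acute
(160,168,232): 160²+168² = 53824 = 232² → right
1 of the 4 is obtuse.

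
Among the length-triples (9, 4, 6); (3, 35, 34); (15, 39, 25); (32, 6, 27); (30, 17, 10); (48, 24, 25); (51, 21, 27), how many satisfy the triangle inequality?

(4,6,9): 4+6 > 9 → valid
(3,34,35): 3+34 > 35 → valid
(15,25,39): 15+25 > 39 → valid
(6,27,32): 6+27 > 32 → valid
(10,17,30): 10+17 ≤ 30 → not valid
(24,25,48): 24+25 > 48 → valid
(21,27,51): 21+27 ≤ 51 → not valid
5 of the 7 triples form a triangle.

5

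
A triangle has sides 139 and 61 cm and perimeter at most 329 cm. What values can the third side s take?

Triangle inequality alone gives 78 < s < 200.
The perimeter condition gives s ≤ 329 − 139 − 61 = 129.
Intersecting the two: 78 < s ≤ 129.

78 < s ≤ 129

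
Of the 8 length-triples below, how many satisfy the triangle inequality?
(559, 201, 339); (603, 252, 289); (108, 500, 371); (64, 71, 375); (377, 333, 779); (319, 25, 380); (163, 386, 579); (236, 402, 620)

(201,339,559): 201+339 ≤ 559 → not valid
(252,289,603): 252+289 ≤ 603 → not valid
(108,371,500): 108+371 ≤ 500 → not valid
(64,71,375): 64+71 ≤ 375 → not valid
(333,377,779): 333+377 ≤ 779 → not valid
(25,319,380): 25+319 ≤ 380 → not valid
(163,386,579): 163+386 ≤ 579 → not valid
(236,402,620): 236+402 > 620 → valid
1 of the 8 triples forms a triangle.

1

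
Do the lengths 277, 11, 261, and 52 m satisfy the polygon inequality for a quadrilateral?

A quadrilateral exists iff every side is shorter than the sum of the others — equivalently, the longest side is less than the sum of the rest.
Longest side 277 < 324 (sum of the remaining 3), so yes.

Yes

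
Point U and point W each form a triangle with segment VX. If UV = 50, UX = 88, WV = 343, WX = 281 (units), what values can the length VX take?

From triangle UVX: |50 − 88| < VX < 50 + 88, i.e. 38 < VX < 138.
From triangle WVX: 62 < VX < 624.
Both must hold, so VX lies in the intersection.

62 < VX < 138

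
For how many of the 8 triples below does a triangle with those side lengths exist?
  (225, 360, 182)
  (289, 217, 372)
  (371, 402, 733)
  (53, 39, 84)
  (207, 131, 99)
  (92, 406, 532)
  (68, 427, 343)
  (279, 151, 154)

6

(182,225,360): 182+225 > 360 → valid
(217,289,372): 217+289 > 372 → valid
(371,402,733): 371+402 > 733 → valid
(39,53,84): 39+53 > 84 → valid
(99,131,207): 99+131 > 207 → valid
(92,406,532): 92+406 ≤ 532 → not valid
(68,343,427): 68+343 ≤ 427 → not valid
(151,154,279): 151+154 > 279 → valid
6 of the 8 triples form a triangle.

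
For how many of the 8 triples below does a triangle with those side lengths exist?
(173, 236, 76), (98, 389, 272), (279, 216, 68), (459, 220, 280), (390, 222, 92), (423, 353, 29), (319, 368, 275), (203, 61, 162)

5

(76,173,236): 76+173 > 236 → valid
(98,272,389): 98+272 ≤ 389 → not valid
(68,216,279): 68+216 > 279 → valid
(220,280,459): 220+280 > 459 → valid
(92,222,390): 92+222 ≤ 390 → not valid
(29,353,423): 29+353 ≤ 423 → not valid
(275,319,368): 275+319 > 368 → valid
(61,162,203): 61+162 > 203 → valid
5 of the 8 triples form a triangle.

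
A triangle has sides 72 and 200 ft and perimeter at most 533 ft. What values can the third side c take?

Triangle inequality alone gives 128 < c < 272.
The perimeter condition gives c ≤ 533 − 72 − 200 = 261.
Intersecting the two: 128 < c ≤ 261.

128 < c ≤ 261 ft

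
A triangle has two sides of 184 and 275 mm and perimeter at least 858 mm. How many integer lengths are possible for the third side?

Triangle inequality: 91 < x < 459. Perimeter ≥ 858 gives x ≥ 858 − 184 − 275 = 399.
So 399 ≤ x < 459; integers 399 through 458: 60 values.

60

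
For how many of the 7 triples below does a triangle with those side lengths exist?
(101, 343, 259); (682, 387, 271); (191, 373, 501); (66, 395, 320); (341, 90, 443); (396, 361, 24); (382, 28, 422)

(101,259,343): 101+259 > 343 → valid
(271,387,682): 271+387 ≤ 682 → not valid
(191,373,501): 191+373 > 501 → valid
(66,320,395): 66+320 ≤ 395 → not valid
(90,341,443): 90+341 ≤ 443 → not valid
(24,361,396): 24+361 ≤ 396 → not valid
(28,382,422): 28+382 ≤ 422 → not valid
2 of the 7 triples form a triangle.

2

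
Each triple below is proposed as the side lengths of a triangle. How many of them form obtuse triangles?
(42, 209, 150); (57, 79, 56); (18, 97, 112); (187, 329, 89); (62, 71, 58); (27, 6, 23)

2

(42,209,150): 42+150 ≤ 209, not a triangle
(57,79,56): 56²+57² = 6385 > 6241 = 79² → acute
(18,97,112): 18²+97² = 9733 < 12544 = 112² → obtuse
(187,329,89): 89+187 ≤ 329, not a triangle
(62,71,58): 58²+62² = 7208 > 5041 = 71² → acute
(27,6,23): 6²+23² = 565 < 729 = 27² → obtuse
2 of the 6 are obtuse.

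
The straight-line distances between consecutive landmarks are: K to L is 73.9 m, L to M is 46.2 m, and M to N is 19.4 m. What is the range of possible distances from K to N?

The maximum is all hops collinear in one direction: 73.9 + 46.2 + 19.4 = 139.5.
The longest hop is 73.9; the others sum to 65.6. Folding the others back against it leaves at least 73.9 − 65.6 = 8.3.

8.3 ≤ KN ≤ 139.5 m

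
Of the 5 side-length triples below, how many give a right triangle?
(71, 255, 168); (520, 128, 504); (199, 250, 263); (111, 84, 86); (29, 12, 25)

1

(71,255,168): 71+168 ≤ 255, not a triangle
(520,128,504): 128²+504² = 270400 = 520² → right
(199,250,263): 199²+250² = 102101 > 69169 = 263² → acute
(111,84,86): 84²+86² = 14452 > 12321 = 111² → acute
(29,12,25): 12²+25² = 769 < 841 = 29² → obtuse
1 of the 5 is right.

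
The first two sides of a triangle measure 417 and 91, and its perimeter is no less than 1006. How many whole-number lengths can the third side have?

10

Triangle inequality: 326 < x < 508. Perimeter ≥ 1006 gives x ≥ 1006 − 417 − 91 = 498.
So 498 ≤ x < 508; integers 498 through 507: 10 values.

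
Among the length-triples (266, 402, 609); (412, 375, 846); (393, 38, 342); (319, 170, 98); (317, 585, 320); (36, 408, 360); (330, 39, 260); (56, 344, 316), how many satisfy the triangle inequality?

(266,402,609): 266+402 > 609 → valid
(375,412,846): 375+412 ≤ 846 → not valid
(38,342,393): 38+342 ≤ 393 → not valid
(98,170,319): 98+170 ≤ 319 → not valid
(317,320,585): 317+320 > 585 → valid
(36,360,408): 36+360 ≤ 408 → not valid
(39,260,330): 39+260 ≤ 330 → not valid
(56,316,344): 56+316 > 344 → valid
3 of the 8 triples form a triangle.

3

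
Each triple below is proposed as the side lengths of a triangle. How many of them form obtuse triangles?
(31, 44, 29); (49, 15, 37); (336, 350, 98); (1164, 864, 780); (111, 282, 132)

2

(31,44,29): 29²+31² = 1802 < 1936 = 44² → obtuse
(49,15,37): 15²+37² = 1594 < 2401 = 49² → obtuse
(336,350,98): 98²+336² = 122500 = 350² → right
(1164,864,780): 780²+864² = 1354896 = 1164² → right
(111,282,132): 111+132 ≤ 282, not a triangle
2 of the 5 are obtuse.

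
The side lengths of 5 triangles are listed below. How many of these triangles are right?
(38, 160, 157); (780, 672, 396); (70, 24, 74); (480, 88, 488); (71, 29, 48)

3

(38,160,157): 38²+157² = 26093 > 25600 = 160² → acute
(780,672,396): 396²+672² = 608400 = 780² → right
(70,24,74): 24²+70² = 5476 = 74² → right
(480,88,488): 88²+480² = 238144 = 488² → right
(71,29,48): 29²+48² = 3145 < 5041 = 71² → obtuse
3 of the 5 are right.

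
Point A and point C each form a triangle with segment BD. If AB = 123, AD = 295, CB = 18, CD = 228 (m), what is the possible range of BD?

210 < BD < 246

From triangle ABD: |123 − 295| < BD < 123 + 295, i.e. 172 < BD < 418.
From triangle CBD: 210 < BD < 246.
Both must hold, so BD lies in the intersection.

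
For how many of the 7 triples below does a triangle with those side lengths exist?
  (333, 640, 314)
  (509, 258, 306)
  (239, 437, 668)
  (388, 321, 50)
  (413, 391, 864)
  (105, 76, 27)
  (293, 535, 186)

3

(314,333,640): 314+333 > 640 → valid
(258,306,509): 258+306 > 509 → valid
(239,437,668): 239+437 > 668 → valid
(50,321,388): 50+321 ≤ 388 → not valid
(391,413,864): 391+413 ≤ 864 → not valid
(27,76,105): 27+76 ≤ 105 → not valid
(186,293,535): 186+293 ≤ 535 → not valid
3 of the 7 triples form a triangle.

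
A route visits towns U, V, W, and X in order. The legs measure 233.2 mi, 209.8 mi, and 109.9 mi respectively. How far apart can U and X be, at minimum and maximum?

The maximum is all hops collinear in one direction: 233.2 + 209.8 + 109.9 = 552.9.
The longest hop is 233.2; the others sum to 319.7. Since 233.2 ≤ 319.7, the path can fold back on itself completely, so the minimum distance is 0.

0 ≤ UX ≤ 552.9 mi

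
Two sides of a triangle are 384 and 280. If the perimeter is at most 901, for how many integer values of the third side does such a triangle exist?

133

Triangle inequality: 104 < x < 664. Perimeter ≤ 901 gives x ≤ 901 − 384 − 280 = 237.
So 104 < x ≤ 237; integers 105 through 237: 133 values.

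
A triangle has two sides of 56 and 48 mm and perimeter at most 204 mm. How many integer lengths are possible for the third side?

Triangle inequality: 8 < x < 104. Perimeter ≤ 204 gives x ≤ 204 − 56 − 48 = 100.
So 8 < x ≤ 100; integers 9 through 100: 92 values.

92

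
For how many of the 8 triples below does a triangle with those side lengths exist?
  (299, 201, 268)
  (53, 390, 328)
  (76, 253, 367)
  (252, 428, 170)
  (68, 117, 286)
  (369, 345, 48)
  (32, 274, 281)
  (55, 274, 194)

(201,268,299): 201+268 > 299 → valid
(53,328,390): 53+328 ≤ 390 → not valid
(76,253,367): 76+253 ≤ 367 → not valid
(170,252,428): 170+252 ≤ 428 → not valid
(68,117,286): 68+117 ≤ 286 → not valid
(48,345,369): 48+345 > 369 → valid
(32,274,281): 32+274 > 281 → valid
(55,194,274): 55+194 ≤ 274 → not valid
3 of the 8 triples form a triangle.

3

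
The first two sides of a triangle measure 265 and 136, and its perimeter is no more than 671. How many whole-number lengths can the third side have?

141

Triangle inequality: 129 < x < 401. Perimeter ≤ 671 gives x ≤ 671 − 265 − 136 = 270.
So 129 < x ≤ 270; integers 130 through 270: 141 values.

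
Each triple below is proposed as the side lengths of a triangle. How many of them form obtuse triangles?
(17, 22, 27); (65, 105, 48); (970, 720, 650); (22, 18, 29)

2

(17,22,27): 17²+22² = 773 > 729 = 27² → acute
(65,105,48): 48²+65² = 6529 < 11025 = 105² → obtuse
(970,720,650): 650²+720² = 940900 = 970² → right
(22,18,29): 18²+22² = 808 < 841 = 29² → obtuse
2 of the 4 are obtuse.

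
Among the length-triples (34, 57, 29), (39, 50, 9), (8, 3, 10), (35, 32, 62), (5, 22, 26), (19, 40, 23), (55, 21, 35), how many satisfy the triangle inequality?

(29,34,57): 29+34 > 57 → valid
(9,39,50): 9+39 ≤ 50 → not valid
(3,8,10): 3+8 > 10 → valid
(32,35,62): 32+35 > 62 → valid
(5,22,26): 5+22 > 26 → valid
(19,23,40): 19+23 > 40 → valid
(21,35,55): 21+35 > 55 → valid
6 of the 7 triples form a triangle.

6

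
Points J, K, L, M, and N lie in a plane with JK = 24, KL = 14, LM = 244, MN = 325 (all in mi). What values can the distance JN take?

43 ≤ JN ≤ 607 mi

The maximum is all hops collinear in one direction: 24 + 14 + 244 + 325 = 607.
The longest hop is 325; the others sum to 282. Folding the others back against it leaves at least 325 − 282 = 43.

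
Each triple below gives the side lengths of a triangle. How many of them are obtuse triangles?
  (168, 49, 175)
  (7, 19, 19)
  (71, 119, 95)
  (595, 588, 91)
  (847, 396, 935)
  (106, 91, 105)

(168,49,175): 49²+168² = 30625 = 175² → right
(7,19,19): 7²+19² = 410 > 361 = 19² → acute
(71,119,95): 71²+95² = 14066 < 14161 = 119² → obtuse
(595,588,91): 91²+588² = 354025 = 595² → right
(847,396,935): 396²+847² = 874225 = 935² → right
(106,91,105): 91²+105² = 19306 > 11236 = 106² → acute
1 of the 6 is obtuse.

1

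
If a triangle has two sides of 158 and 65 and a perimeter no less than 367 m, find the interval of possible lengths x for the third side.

144 ≤ x < 223 m

Triangle inequality alone gives 93 < x < 223.
The perimeter condition gives x ≥ 367 − 158 − 65 = 144.
Intersecting the two: 144 ≤ x < 223.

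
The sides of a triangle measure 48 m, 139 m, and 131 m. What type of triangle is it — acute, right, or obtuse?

Compare the square of the longest side to the sum of squares of the other two: 48² + 131² = 19465 > 19321 = 139².

acute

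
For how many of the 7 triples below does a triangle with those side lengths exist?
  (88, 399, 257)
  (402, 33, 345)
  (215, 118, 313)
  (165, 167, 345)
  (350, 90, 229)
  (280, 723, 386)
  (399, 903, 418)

1

(88,257,399): 88+257 ≤ 399 → not valid
(33,345,402): 33+345 ≤ 402 → not valid
(118,215,313): 118+215 > 313 → valid
(165,167,345): 165+167 ≤ 345 → not valid
(90,229,350): 90+229 ≤ 350 → not valid
(280,386,723): 280+386 ≤ 723 → not valid
(399,418,903): 399+418 ≤ 903 → not valid
1 of the 7 triples forms a triangle.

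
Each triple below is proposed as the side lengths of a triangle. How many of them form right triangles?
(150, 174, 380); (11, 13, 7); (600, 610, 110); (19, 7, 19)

1

(150,174,380): 150+174 ≤ 380, not a triangle
(11,13,7): 7²+11² = 170 > 169 = 13² → acute
(600,610,110): 110²+600² = 372100 = 610² → right
(19,7,19): 7²+19² = 410 > 361 = 19² → acute
1 of the 4 is right.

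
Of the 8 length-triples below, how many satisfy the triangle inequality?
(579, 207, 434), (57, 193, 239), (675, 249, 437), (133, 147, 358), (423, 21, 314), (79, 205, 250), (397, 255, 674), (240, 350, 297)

(207,434,579): 207+434 > 579 → valid
(57,193,239): 57+193 > 239 → valid
(249,437,675): 249+437 > 675 → valid
(133,147,358): 133+147 ≤ 358 → not valid
(21,314,423): 21+314 ≤ 423 → not valid
(79,205,250): 79+205 > 250 → valid
(255,397,674): 255+397 ≤ 674 → not valid
(240,297,350): 240+297 > 350 → valid
5 of the 8 triples form a triangle.

5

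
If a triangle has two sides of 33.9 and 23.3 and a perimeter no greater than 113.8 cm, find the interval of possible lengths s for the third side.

10.6 < s ≤ 56.6

Triangle inequality alone gives 10.6 < s < 57.2.
The perimeter condition gives s ≤ 113.8 − 33.9 − 23.3 = 56.6.
Intersecting the two: 10.6 < s ≤ 56.6.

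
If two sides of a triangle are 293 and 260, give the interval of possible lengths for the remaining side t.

By the triangle inequality, t must be less than 293 + 260 = 553 and greater than |293 − 260| = 33.

33 < t < 553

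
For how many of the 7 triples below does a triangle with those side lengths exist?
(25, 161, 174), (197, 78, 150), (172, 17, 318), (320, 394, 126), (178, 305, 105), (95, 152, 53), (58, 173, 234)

(25,161,174): 25+161 > 174 → valid
(78,150,197): 78+150 > 197 → valid
(17,172,318): 17+172 ≤ 318 → not valid
(126,320,394): 126+320 > 394 → valid
(105,178,305): 105+178 ≤ 305 → not valid
(53,95,152): 53+95 ≤ 152 → not valid
(58,173,234): 58+173 ≤ 234 → not valid
3 of the 7 triples form a triangle.

3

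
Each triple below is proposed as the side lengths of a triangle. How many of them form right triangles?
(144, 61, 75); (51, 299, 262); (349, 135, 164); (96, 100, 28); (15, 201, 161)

(144,61,75): 61+75 ≤ 144, not a triangle
(51,299,262): 51²+262² = 71245 < 89401 = 299² → obtuse
(349,135,164): 135+164 ≤ 349, not a triangle
(96,100,28): 28²+96² = 10000 = 100² → right
(15,201,161): 15+161 ≤ 201, not a triangle
1 of the 5 is right.

1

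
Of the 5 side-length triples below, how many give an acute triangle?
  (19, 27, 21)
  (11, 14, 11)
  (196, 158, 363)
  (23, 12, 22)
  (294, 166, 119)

3

(19,27,21): 19²+21² = 802 > 729 = 27² → acute
(11,14,11): 11²+11² = 242 > 196 = 14² → acute
(196,158,363): 158+196 ≤ 363, not a triangle
(23,12,22): 12²+22² = 628 > 529 = 23² → acute
(294,166,119): 119+166 ≤ 294, not a triangle
3 of the 5 are acute.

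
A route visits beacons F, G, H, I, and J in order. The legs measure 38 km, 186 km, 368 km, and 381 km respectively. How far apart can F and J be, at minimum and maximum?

The maximum is all hops collinear in one direction: 38 + 186 + 368 + 381 = 973.
The longest hop is 381; the others sum to 592. Since 381 ≤ 592, the path can fold back on itself completely, so the minimum distance is 0.

0 ≤ FJ ≤ 973 km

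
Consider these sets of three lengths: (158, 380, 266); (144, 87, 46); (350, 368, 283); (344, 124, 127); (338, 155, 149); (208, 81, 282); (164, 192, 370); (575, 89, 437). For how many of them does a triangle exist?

3

(158,266,380): 158+266 > 380 → valid
(46,87,144): 46+87 ≤ 144 → not valid
(283,350,368): 283+350 > 368 → valid
(124,127,344): 124+127 ≤ 344 → not valid
(149,155,338): 149+155 ≤ 338 → not valid
(81,208,282): 81+208 > 282 → valid
(164,192,370): 164+192 ≤ 370 → not valid
(89,437,575): 89+437 ≤ 575 → not valid
3 of the 8 triples form a triangle.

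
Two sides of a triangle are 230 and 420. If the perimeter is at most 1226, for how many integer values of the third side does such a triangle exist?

386

Triangle inequality: 190 < x < 650. Perimeter ≤ 1226 gives x ≤ 1226 − 230 − 420 = 576.
So 190 < x ≤ 576; integers 191 through 576: 386 values.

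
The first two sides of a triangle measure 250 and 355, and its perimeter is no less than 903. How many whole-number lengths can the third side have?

Triangle inequality: 105 < x < 605. Perimeter ≥ 903 gives x ≥ 903 − 250 − 355 = 298.
So 298 ≤ x < 605; integers 298 through 604: 307 values.

307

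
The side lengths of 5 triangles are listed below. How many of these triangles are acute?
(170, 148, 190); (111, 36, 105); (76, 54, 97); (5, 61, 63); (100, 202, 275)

(170,148,190): 148²+170² = 50804 > 36100 = 190² → acute
(111,36,105): 36²+105² = 12321 = 111² → right
(76,54,97): 54²+76² = 8692 < 9409 = 97² → obtuse
(5,61,63): 5²+61² = 3746 < 3969 = 63² → obtuse
(100,202,275): 100²+202² = 50804 < 75625 = 275² → obtuse
1 of the 5 is acute.

1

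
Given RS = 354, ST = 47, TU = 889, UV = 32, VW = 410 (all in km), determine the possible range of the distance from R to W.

46 ≤ RW ≤ 1732 km

The maximum is all hops collinear in one direction: 354 + 47 + 889 + 32 + 410 = 1732.
The longest hop is 889; the others sum to 843. Folding the others back against it leaves at least 889 − 843 = 46.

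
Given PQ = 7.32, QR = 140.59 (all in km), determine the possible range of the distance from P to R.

By the triangle inequality, |7.32 − 140.59| ≤ PR ≤ 7.32 + 140.59.

133.27 ≤ PR ≤ 147.91 km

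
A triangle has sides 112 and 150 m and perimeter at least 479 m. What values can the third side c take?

217 ≤ c < 262

Triangle inequality alone gives 38 < c < 262.
The perimeter condition gives c ≥ 479 − 112 − 150 = 217.
Intersecting the two: 217 ≤ c < 262.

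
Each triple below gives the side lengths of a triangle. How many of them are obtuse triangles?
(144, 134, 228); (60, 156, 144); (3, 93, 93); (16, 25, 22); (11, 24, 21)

(144,134,228): 134²+144² = 38692 < 51984 = 228² → obtuse
(60,156,144): 60²+144² = 24336 = 156² → right
(3,93,93): 3²+93² = 8658 > 8649 = 93² → acute
(16,25,22): 16²+22² = 740 > 625 = 25² → acute
(11,24,21): 11²+21² = 562 < 576 = 24² → obtuse
2 of the 5 are obtuse.

2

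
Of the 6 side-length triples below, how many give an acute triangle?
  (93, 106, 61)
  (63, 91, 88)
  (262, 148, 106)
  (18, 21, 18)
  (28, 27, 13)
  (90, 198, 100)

(93,106,61): 61²+93² = 12370 > 11236 = 106² → acute
(63,91,88): 63²+88² = 11713 > 8281 = 91² → acute
(262,148,106): 106+148 ≤ 262, not a triangle
(18,21,18): 18²+18² = 648 > 441 = 21² → acute
(28,27,13): 13²+27² = 898 > 784 = 28² → acute
(90,198,100): 90+100 ≤ 198, not a triangle
4 of the 6 are acute.

4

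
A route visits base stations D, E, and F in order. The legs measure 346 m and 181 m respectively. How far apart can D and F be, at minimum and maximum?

165 ≤ DF ≤ 527 m

By the triangle inequality, |346 − 181| ≤ DF ≤ 346 + 181.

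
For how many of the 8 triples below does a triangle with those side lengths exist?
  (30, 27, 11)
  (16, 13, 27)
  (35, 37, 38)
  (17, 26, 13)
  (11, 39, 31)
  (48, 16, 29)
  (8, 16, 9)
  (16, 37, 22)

(11,27,30): 11+27 > 30 → valid
(13,16,27): 13+16 > 27 → valid
(35,37,38): 35+37 > 38 → valid
(13,17,26): 13+17 > 26 → valid
(11,31,39): 11+31 > 39 → valid
(16,29,48): 16+29 ≤ 48 → not valid
(8,9,16): 8+9 > 16 → valid
(16,22,37): 16+22 > 37 → valid
7 of the 8 triples form a triangle.

7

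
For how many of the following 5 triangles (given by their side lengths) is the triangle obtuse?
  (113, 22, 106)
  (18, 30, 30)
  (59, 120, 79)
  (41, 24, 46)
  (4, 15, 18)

(113,22,106): 22²+106² = 11720 < 12769 = 113² → obtuse
(18,30,30): 18²+30² = 1224 > 900 = 30² → acute
(59,120,79): 59²+79² = 9722 < 14400 = 120² → obtuse
(41,24,46): 24²+41² = 2257 > 2116 = 46² → acute
(4,15,18): 4²+15² = 241 < 324 = 18² → obtuse
3 of the 5 are obtuse.

3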